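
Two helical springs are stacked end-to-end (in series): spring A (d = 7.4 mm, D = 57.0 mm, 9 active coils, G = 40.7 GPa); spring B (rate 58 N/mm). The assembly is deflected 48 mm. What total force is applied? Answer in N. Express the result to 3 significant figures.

k_A = Gd⁴/(8D³N_a) = (40.7×10³)(7.4⁴)/(8·57.0³·9) = 9.153 N/mm
Series: 1/k_eq = 1/9.153 + 1/58 = 0.12649; k_eq = 7.9055 N/mm
F = k_eq·δ = 7.9055·48 = 379.46 N

379 N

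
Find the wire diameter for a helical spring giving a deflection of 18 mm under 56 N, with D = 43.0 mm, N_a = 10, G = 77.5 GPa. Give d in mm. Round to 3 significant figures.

Required rate k = F/δ = 56/18 = 3.1111 N/mm
d = (8D³N_a·k / G)^(1/4) = (8·43.0³·10·3.1111 / (77.5×10³))^0.25
  = (255.33)^0.25 = 3.9974 mm

4.00 mm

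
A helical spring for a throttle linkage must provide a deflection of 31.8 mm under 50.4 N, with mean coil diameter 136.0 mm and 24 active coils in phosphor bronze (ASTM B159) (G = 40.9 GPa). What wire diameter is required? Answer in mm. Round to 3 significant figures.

11.7 mm

Required rate k = F/δ = 50.4/31.8 = 1.5849 N/mm
d = (8D³N_a·k / G)^(1/4) = (8·136.0³·24·1.5849 / (40.9×10³))^0.25
  = (18715)^0.25 = 11.6963 mm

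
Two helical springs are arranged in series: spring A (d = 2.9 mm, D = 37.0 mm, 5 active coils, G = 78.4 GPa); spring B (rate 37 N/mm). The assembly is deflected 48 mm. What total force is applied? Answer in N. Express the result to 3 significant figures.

k_A = Gd⁴/(8D³N_a) = (78.4×10³)(2.9⁴)/(8·37.0³·5) = 2.7368 N/mm
Series: 1/k_eq = 1/2.7368 + 1/37 = 0.39242; k_eq = 2.5483 N/mm
F = k_eq·δ = 2.5483·48 = 122.32 N

122 N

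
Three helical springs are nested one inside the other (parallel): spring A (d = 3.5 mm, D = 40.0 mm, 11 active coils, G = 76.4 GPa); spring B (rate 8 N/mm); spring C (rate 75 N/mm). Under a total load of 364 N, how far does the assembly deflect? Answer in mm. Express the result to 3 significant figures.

4.28 mm

k_A = Gd⁴/(8D³N_a) = (76.4×10³)(3.5⁴)/(8·40.0³·11) = 2.0356 N/mm
Parallel: k_eq = 2.0356 + 8 + 75 = 85.036 N/mm
δ = F/k_eq = 364/85.036 = 4.2806 mm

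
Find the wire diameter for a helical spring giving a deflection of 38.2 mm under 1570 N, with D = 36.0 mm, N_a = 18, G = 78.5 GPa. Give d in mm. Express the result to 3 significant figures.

7.70 mm

Required rate k = F/δ = 1570/38.2 = 41.099 N/mm
d = (8D³N_a·k / G)^(1/4) = (8·36.0³·18·41.099 / (78.5×10³))^0.25
  = (3517.5)^0.25 = 7.7012 mm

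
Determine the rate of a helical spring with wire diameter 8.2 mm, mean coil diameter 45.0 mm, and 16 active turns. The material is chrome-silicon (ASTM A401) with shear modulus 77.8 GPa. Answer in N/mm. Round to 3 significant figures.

k = Gd⁴/(8D³N_a) = (77.8×10³ × 8.2⁴) / (8 × 45.0³ × 16)
  = 3.51751e+08 / 1.1664e+07 = 30.157 N/mm

30.2 N/mm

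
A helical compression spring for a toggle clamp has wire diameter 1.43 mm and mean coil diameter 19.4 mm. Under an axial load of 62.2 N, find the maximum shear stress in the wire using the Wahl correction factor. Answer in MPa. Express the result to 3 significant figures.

Spring index C = D/d = 19.4/1.43 = 13.5664
K_W = (4C−1)/(4C−4) + 0.615/C = 53.266/50.266 + 0.0453 = 1.1050
τ₀ = 8FD/(πd³) = 8·62.2·19.4/(π·1.43³) = 9653.44/9.1867 = 1050.8 MPa
τ_max = K·τ₀ = 1.1050 × 1050.8 = 1161.2 MPa

1160 MPa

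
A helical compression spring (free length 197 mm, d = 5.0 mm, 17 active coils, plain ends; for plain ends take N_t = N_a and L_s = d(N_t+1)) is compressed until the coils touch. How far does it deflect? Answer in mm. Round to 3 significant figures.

N_t = 17; L_s = 5.0·18 = 90 mm
δ_solid = L₀ − L_s = 197 − 90 = 107 mm

107 mm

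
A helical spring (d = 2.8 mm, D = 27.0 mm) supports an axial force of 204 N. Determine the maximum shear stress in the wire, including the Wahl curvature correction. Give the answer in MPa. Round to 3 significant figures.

735 MPa

Spring index C = D/d = 27.0/2.8 = 9.6429
K_W = (4C−1)/(4C−4) + 0.615/C = 37.571/34.571 + 0.0638 = 1.1506
τ₀ = 8FD/(πd³) = 8·204·27.0/(π·2.8³) = 44064/68.964 = 638.94 MPa
τ_max = K·τ₀ = 1.1506 × 638.94 = 735.14 MPa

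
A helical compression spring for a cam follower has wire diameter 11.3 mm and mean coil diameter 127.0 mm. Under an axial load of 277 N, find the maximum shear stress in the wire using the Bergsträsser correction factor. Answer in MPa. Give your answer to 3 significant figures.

Spring index C = D/d = 127.0/11.3 = 11.2389
K_B = (4C+2)/(4C−3) = 46.956/41.956 = 1.1192
τ₀ = 8FD/(πd³) = 8·277·127.0/(π·11.3³) = 281432/4533 = 62.085 MPa
τ_max = K·τ₀ = 1.1192 × 62.085 = 69.484 MPa

69.5 MPa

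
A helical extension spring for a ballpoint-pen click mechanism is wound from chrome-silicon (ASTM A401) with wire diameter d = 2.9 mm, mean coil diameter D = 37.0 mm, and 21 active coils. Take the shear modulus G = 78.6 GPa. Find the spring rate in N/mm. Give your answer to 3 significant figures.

k = Gd⁴/(8D³N_a) = (78.6×10³ × 2.9⁴) / (8 × 37.0³ × 21)
  = 5.55923e+06 / 8.5097e+06 = 0.65328 N/mm

0.653 N/mm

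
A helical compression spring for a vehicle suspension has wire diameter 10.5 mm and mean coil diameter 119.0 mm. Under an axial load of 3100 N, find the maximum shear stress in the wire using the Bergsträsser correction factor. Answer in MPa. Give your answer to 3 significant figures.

907 MPa

Spring index C = D/d = 119.0/10.5 = 11.3333
K_B = (4C+2)/(4C−3) = 47.333/42.333 = 1.1181
τ₀ = 8FD/(πd³) = 8·3100·119.0/(π·10.5³) = 2.9512e+06/3636.8 = 811.49 MPa
τ_max = K·τ₀ = 1.1181 × 811.49 = 907.33 MPa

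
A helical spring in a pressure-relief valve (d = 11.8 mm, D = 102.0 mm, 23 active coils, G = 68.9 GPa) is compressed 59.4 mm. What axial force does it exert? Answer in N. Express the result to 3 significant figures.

406 N

k = Gd⁴/(8D³N_a) = (68.9×10³)(11.8⁴)/(8·102.0³·23) = 6.8411 N/mm
F = k·δ = 6.8411 × 59.4 = 406.36 N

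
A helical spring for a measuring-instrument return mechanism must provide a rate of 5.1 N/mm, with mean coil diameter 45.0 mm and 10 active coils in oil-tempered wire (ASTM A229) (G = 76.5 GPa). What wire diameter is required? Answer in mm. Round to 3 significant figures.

4.70 mm

d = (8D³N_a·k / G)^(1/4) = (8·45.0³·10·5.1 / (76.5×10³))^0.25
  = (486)^0.25 = 4.6953 mm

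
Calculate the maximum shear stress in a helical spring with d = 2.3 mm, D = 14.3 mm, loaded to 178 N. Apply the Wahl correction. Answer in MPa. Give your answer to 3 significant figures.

662 MPa

Spring index C = D/d = 14.3/2.3 = 6.2174
K_W = (4C−1)/(4C−4) + 0.615/C = 23.870/20.870 + 0.0989 = 1.2427
τ₀ = 8FD/(πd³) = 8·178·14.3/(π·2.3³) = 20363.2/38.224 = 532.74 MPa
τ_max = K·τ₀ = 1.2427 × 532.74 = 662.01 MPa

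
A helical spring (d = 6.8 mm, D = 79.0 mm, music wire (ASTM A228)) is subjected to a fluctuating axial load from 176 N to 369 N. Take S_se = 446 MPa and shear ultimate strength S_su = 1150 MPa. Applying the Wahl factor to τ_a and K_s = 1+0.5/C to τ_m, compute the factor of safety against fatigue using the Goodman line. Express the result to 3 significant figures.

C = D/d = 79.0/6.8 = 11.6176; K_W = (4C−1)/(4C−4)+0.615/C = 1.1236; K_s = 1+0.5/C = 1.0430
F_a = (F_max−F_min)/2 = 96.5 N; F_m = (F_max+F_min)/2 = 272.5 N
τ_a = K_W·8F_aD/(πd³) = 1.1236 × 61.74 = 69.37 MPa
τ_m = K_s·8F_mD/(πd³) = 1.0430 × 174.34 = 181.85 MPa
Goodman: 1/n_f = τ_a/S_se + τ_m/S_su = 69.37/446 + 181.85/1150 = 0.15554 + 0.15813 = 0.31367
n_f = 1/0.31367 = 3.188

3.19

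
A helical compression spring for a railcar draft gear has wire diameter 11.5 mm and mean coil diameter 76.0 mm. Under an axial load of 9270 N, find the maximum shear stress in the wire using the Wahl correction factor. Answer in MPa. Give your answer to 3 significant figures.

Spring index C = D/d = 76.0/11.5 = 6.6087
K_W = (4C−1)/(4C−4) + 0.615/C = 25.435/22.435 + 0.0931 = 1.2268
τ₀ = 8FD/(πd³) = 8·9270·76.0/(π·11.5³) = 5.63616e+06/4778 = 1179.6 MPa
τ_max = K·τ₀ = 1.2268 × 1179.6 = 1447.1 MPa

1450 MPa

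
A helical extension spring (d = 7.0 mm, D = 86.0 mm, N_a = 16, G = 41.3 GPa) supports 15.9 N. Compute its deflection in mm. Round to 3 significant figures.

k = Gd⁴/(8D³N_a) = (41.3×10³)(7.0⁴)/(8·86.0³·16) = 1.218 N/mm
δ = F/k = 15.9 / 1.218 = 13.054 mm

13.1 mm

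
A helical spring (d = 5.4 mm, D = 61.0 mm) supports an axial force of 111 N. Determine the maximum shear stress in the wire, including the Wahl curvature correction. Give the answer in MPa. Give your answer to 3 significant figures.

123 MPa

Spring index C = D/d = 61.0/5.4 = 11.2963
K_W = (4C−1)/(4C−4) + 0.615/C = 44.185/41.185 + 0.0544 = 1.1273
τ₀ = 8FD/(πd³) = 8·111·61.0/(π·5.4³) = 54168/494.69 = 109.5 MPa
τ_max = K·τ₀ = 1.1273 × 109.5 = 123.44 MPa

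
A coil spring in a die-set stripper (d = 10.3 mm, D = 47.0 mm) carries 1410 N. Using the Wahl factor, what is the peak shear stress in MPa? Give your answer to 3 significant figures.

208 MPa

Spring index C = D/d = 47.0/10.3 = 4.5631
K_W = (4C−1)/(4C−4) + 0.615/C = 17.252/14.252 + 0.1348 = 1.3453
τ₀ = 8FD/(πd³) = 8·1410·47.0/(π·10.3³) = 530160/3432.9 = 154.43 MPa
τ_max = K·τ₀ = 1.3453 × 154.43 = 207.76 MPa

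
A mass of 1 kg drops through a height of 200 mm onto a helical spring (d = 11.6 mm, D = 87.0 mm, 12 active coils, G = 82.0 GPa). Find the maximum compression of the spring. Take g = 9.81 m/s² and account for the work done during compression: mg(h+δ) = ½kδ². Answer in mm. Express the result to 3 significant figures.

k = Gd⁴/(8D³N_a) = (82.0×10³)(11.6⁴)/(8·87.0³·12) = 23.486 N/mm
W = mg = 1 × 9.81 = 9.81 N
½kδ² − Wδ − Wh = 0 → δ = (W + √(W² + 2kWh))/k
δ = (9.81 + √(96.236 + 92160.7))/23.486 = (9.81 + 303.74)/23.486 = 13.35 mm

13.4 mm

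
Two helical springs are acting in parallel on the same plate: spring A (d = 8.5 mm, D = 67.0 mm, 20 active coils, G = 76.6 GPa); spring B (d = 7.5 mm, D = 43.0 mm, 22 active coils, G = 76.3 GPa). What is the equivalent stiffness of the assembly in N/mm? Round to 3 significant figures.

25.6 N/mm

k_A = Gd⁴/(8D³N_a) = (76.6×10³)(8.5⁴)/(8·67.0³·20) = 8.3092 N/mm
k_B = Gd⁴/(8D³N_a) = (76.3×10³)(7.5⁴)/(8·43.0³·22) = 17.252 N/mm
Parallel: k_eq = 8.3092 + 17.252 = 25.562 N/mm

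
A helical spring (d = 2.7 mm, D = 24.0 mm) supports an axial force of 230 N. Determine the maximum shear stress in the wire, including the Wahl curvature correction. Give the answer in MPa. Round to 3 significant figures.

831 MPa

Spring index C = D/d = 24.0/2.7 = 8.8889
K_W = (4C−1)/(4C−4) + 0.615/C = 34.556/31.556 + 0.0692 = 1.1643
τ₀ = 8FD/(πd³) = 8·230·24.0/(π·2.7³) = 44160/61.836 = 714.15 MPa
τ_max = K·τ₀ = 1.1643 × 714.15 = 831.45 MPa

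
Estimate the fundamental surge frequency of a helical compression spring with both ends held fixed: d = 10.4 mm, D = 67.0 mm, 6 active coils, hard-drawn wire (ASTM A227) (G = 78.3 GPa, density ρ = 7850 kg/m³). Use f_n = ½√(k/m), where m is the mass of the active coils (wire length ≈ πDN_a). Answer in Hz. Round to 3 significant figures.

k = Gd⁴/(8D³N_a) = (78.3×10³)(10.4⁴)/(8·67.0³·6) = 63.45 N/mm = 63450 N/m
Wire length L = πDN_a = π·67.0·6 = 1262.9 mm
m = ρ·(πd²/4)·L = 7850 × 84.949×10⁻⁶ m² × 1.2629 m = 0.84217 kg
f_n = ½√(k/m) = 0.5·√(63450/0.84217) = 0.5·√(75340) = 137.24 Hz

137 Hz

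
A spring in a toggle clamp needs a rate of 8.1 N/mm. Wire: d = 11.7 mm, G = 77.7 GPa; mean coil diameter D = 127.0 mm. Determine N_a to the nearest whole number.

N_a = Gd⁴/(8D³k) = (77.7×10³ × 11.7⁴)/(8 × 127.0³ × 8.1)
    = 1.45601e+09 / 1.32735e+08 = 10.97 → 11 coils

11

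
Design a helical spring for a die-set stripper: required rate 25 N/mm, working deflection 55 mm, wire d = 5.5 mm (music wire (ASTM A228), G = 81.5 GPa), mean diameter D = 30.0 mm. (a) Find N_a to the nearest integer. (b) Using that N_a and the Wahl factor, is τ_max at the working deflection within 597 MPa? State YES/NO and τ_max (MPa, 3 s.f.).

N_a = Gd⁴/(8D³k) = (81.5×10³)(5.5⁴)/(8·30.0³·25) = 13.81 → N_a = 14
Actual rate k = Gd⁴/(8D³·14) = 24.662 N/mm
Working load F = kδ = 24.662·55 = 1356.4 N
C = 30.0/5.5 = 5.4545; K_W = (4C−1)/(4C−4)+0.615/C = 1.2811
τ_max = K_W·8FD/(πd³) = 1.2811·622.82 = 797.91 MPa
τ_max > 597 MPa → exceeds allowable

(a) 14 coils; (b) NO, τ_max = 798 MPa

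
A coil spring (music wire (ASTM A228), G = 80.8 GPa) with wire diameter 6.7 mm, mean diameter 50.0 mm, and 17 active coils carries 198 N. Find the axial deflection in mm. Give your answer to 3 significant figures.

k = Gd⁴/(8D³N_a) = (80.8×10³)(6.7⁴)/(8·50.0³·17) = 9.5777 N/mm
δ = F/k = 198 / 9.5777 = 20.673 mm

20.7 mm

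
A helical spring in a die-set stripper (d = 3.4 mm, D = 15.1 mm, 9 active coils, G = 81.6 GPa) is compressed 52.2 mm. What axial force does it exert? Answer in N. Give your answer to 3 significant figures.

2300 N

k = Gd⁴/(8D³N_a) = (81.6×10³)(3.4⁴)/(8·15.1³·9) = 43.989 N/mm
F = k·δ = 43.989 × 52.2 = 2296.2 N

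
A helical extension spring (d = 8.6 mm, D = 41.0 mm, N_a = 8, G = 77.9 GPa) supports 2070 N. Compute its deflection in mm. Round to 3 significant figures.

k = Gd⁴/(8D³N_a) = (77.9×10³)(8.6⁴)/(8·41.0³·8) = 96.605 N/mm
δ = F/k = 2070 / 96.605 = 21.427 mm

21.4 mm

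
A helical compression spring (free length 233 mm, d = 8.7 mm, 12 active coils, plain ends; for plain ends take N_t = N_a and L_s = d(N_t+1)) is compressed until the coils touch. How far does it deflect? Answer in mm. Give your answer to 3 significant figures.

120 mm

N_t = 12; L_s = 8.7·13 = 113.1 mm
δ_solid = L₀ − L_s = 233 − 113.1 = 119.9 mm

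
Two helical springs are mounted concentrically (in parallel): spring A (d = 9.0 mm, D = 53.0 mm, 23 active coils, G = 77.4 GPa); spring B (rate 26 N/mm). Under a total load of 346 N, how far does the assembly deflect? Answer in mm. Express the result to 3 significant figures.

k_A = Gd⁴/(8D³N_a) = (77.4×10³)(9.0⁴)/(8·53.0³·23) = 18.538 N/mm
Parallel: k_eq = 18.538 + 26 = 44.538 N/mm
δ = F/k_eq = 346/44.538 = 7.7686 mm

7.77 mm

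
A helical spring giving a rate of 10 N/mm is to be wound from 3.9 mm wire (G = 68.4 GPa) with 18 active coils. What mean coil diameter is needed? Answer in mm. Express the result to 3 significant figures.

22.2 mm

D = (Gd⁴/(8N_a·k))^(1/3) = (68.4×10³·3.9⁴/(8·18·10))^(1/3)
  = (10988.8)^(1/3) = 22.2323 mm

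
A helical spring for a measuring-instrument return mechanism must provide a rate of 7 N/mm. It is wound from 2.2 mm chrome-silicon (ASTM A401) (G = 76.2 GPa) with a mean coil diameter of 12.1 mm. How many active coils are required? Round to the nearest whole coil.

18

N_a = Gd⁴/(8D³k) = (76.2×10³ × 2.2⁴)/(8 × 12.1³ × 7)
    = 1.78503e+06 / 99207.4 = 17.99 → 18 coils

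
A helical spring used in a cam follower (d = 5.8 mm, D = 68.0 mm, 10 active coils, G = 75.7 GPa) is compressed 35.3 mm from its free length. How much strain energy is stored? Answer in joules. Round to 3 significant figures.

k = Gd⁴/(8D³N_a) = (75.7×10³)(5.8⁴)/(8·68.0³·10) = 3.4056 N/mm
U = ½kδ² = 0.5 × 3.4056 × 35.3² = 2121.8 N·mm = 2.1218 J

2.12 J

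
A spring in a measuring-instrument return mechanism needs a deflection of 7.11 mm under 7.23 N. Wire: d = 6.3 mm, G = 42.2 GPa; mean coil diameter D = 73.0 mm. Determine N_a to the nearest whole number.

Required rate k = F/δ = 7.23/7.11 = 1.0169 N/mm
N_a = Gd⁴/(8D³k) = (42.2×10³ × 6.3⁴)/(8 × 73.0³ × 1.0169)
    = 6.64775e+07 / 3.16466e+06 = 21.01 → 21 coils

21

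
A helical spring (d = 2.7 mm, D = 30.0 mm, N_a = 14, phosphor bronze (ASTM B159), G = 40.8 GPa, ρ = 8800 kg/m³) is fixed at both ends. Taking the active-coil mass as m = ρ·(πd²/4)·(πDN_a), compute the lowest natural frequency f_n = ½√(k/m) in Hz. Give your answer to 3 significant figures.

51.9 Hz

k = Gd⁴/(8D³N_a) = (40.8×10³)(2.7⁴)/(8·30.0³·14) = 0.71702 N/mm = 717.02 N/m
Wire length L = πDN_a = π·30.0·14 = 1319.5 mm
m = ρ·(πd²/4)·L = 8800 × 5.7256×10⁻⁶ m² × 1.3195 m = 0.066481 kg
f_n = ½√(k/m) = 0.5·√(717.02/0.066481) = 0.5·√(10785) = 51.926 Hz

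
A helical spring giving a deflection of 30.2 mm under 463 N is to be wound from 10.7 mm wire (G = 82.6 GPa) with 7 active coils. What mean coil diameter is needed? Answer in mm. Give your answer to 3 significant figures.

Required rate k = F/δ = 463/30.2 = 15.331 N/mm
D = (Gd⁴/(8N_a·k))^(1/3) = (82.6×10³·10.7⁴/(8·7·15.331))^(1/3)
  = (1.26111e+06)^(1/3) = 108.0399 mm

108 mm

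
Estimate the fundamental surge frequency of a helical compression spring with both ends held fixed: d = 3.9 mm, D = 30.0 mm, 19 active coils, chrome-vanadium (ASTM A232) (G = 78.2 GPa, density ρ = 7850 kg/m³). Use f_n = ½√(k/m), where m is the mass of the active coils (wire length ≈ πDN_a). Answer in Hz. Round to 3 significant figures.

k = Gd⁴/(8D³N_a) = (78.2×10³)(3.9⁴)/(8·30.0³·19) = 4.4082 N/mm = 4408.2 N/m
Wire length L = πDN_a = π·30.0·19 = 1790.7 mm
m = ρ·(πd²/4)·L = 7850 × 11.946×10⁻⁶ m² × 1.7907 m = 0.16792 kg
f_n = ½√(k/m) = 0.5·√(4408.2/0.16792) = 0.5·√(26251) = 81.011 Hz

81.0 Hz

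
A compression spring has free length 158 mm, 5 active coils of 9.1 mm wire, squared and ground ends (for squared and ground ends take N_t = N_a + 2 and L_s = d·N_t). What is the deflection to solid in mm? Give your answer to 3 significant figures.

N_t = 7; L_s = 9.1·7 = 63.7 mm
δ_solid = L₀ − L_s = 158 − 63.7 = 94.3 mm

94.3 mm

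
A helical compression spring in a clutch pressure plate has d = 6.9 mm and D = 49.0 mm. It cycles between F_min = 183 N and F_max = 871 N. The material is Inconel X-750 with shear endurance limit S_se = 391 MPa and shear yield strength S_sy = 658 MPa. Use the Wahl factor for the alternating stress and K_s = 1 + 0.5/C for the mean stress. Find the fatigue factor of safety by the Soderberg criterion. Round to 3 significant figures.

C = D/d = 49.0/6.9 = 7.1014; K_W = (4C−1)/(4C−4)+0.615/C = 1.2095; K_s = 1+0.5/C = 1.0704
F_a = (F_max−F_min)/2 = 344 N; F_m = (F_max+F_min)/2 = 527 N
τ_a = K_W·8F_aD/(πd³) = 1.2095 × 130.66 = 158.04 MPa
τ_m = K_s·8F_mD/(πd³) = 1.0704 × 200.17 = 214.26 MPa
Soderberg: 1/n_f = τ_a/S_se + τ_m/S_sy = 158.04/391 + 214.26/658 = 0.40419 + 0.32563 = 0.72982
n_f = 1/0.72982 = 1.37

1.37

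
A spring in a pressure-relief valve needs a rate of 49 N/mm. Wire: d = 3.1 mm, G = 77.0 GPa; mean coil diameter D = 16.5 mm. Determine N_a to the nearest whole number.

4

N_a = Gd⁴/(8D³k) = (77.0×10³ × 3.1⁴)/(8 × 16.5³ × 49)
    = 7.11111e+06 / 1.76091e+06 = 4.038 → 4 coils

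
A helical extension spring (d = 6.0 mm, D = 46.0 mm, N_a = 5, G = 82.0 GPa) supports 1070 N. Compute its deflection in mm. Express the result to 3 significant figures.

k = Gd⁴/(8D³N_a) = (82.0×10³)(6.0⁴)/(8·46.0³·5) = 27.295 N/mm
δ = F/k = 1070 / 27.295 = 39.201 mm

39.2 mm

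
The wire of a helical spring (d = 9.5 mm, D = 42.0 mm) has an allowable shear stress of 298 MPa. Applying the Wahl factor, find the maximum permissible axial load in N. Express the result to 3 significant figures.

C = D/d = 42.0/9.5 = 4.4211
K_W = (4C−1)/(4C−4) + 0.615/C = 16.684/13.684 + 0.1391 = 1.3583
τ_max = K·8FD/(πd³) → F_max = τ_allow·πd³/(8DK)
F_max = 298·π·9.5³/(8·42.0·1.3583) = 8.0267e+05/456.4 = 1758.7 N

1760 N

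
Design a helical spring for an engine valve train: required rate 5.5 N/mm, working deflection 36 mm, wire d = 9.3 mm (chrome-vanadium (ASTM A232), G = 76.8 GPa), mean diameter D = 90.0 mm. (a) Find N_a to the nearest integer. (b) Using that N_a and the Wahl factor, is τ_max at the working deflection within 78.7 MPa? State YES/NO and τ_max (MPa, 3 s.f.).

(a) 18 coils; (b) YES, τ_max = 64.6 MPa

N_a = Gd⁴/(8D³k) = (76.8×10³)(9.3⁴)/(8·90.0³·5.5) = 17.91 → N_a = 18
Actual rate k = Gd⁴/(8D³·18) = 5.4727 N/mm
Working load F = kδ = 5.4727·36 = 197.02 N
C = 90.0/9.3 = 9.6774; K_W = (4C−1)/(4C−4)+0.615/C = 1.1500
τ_max = K_W·8FD/(πd³) = 1.1500·56.136 = 64.555 MPa
τ_max ≤ 78.7 MPa → acceptable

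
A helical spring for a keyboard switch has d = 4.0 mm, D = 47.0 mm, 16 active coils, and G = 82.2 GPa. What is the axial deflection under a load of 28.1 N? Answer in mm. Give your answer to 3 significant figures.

17.7 mm

k = Gd⁴/(8D³N_a) = (82.2×10³)(4.0⁴)/(8·47.0³·16) = 1.5835 N/mm
δ = F/k = 28.1 / 1.5835 = 17.746 mm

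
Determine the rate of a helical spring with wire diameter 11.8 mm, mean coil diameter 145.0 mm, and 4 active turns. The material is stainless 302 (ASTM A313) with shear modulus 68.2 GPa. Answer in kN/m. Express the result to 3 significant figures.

k = Gd⁴/(8D³N_a) = (68.2×10³ × 11.8⁴) / (8 × 145.0³ × 4)
  = 1.32225e+09 / 9.7556e+07 = 13.554 N/mm

13.6 kN/m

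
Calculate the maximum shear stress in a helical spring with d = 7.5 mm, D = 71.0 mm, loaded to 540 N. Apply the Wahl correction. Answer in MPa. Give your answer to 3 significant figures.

Spring index C = D/d = 71.0/7.5 = 9.4667
K_W = (4C−1)/(4C−4) + 0.615/C = 36.867/33.867 + 0.0650 = 1.1535
τ₀ = 8FD/(πd³) = 8·540·71.0/(π·7.5³) = 306720/1325.4 = 231.42 MPa
τ_max = K·τ₀ = 1.1535 × 231.42 = 266.96 MPa

267 MPa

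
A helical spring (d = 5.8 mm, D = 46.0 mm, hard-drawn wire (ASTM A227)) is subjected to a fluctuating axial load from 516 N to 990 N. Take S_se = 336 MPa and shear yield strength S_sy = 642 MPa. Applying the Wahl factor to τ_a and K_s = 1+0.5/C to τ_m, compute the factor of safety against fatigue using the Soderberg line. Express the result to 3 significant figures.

0.800

C = D/d = 46.0/5.8 = 7.9310; K_W = (4C−1)/(4C−4)+0.615/C = 1.1858; K_s = 1+0.5/C = 1.0630
F_a = (F_max−F_min)/2 = 237 N; F_m = (F_max+F_min)/2 = 753 N
τ_a = K_W·8F_aD/(πd³) = 1.1858 × 142.29 = 168.72 MPa
τ_m = K_s·8F_mD/(πd³) = 1.0630 × 452.07 = 480.57 MPa
Soderberg: 1/n_f = τ_a/S_se + τ_m/S_sy = 168.72/336 + 480.57/642 = 0.50213 + 0.74856 = 1.2507
n_f = 1/1.2507 = 0.7996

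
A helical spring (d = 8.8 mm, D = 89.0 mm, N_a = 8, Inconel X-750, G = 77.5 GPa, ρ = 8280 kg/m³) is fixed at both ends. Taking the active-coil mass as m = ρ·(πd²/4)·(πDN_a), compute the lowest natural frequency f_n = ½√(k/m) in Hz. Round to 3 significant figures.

k = Gd⁴/(8D³N_a) = (77.5×10³)(8.8⁴)/(8·89.0³·8) = 10.301 N/mm = 10301 N/m
Wire length L = πDN_a = π·89.0·8 = 2236.8 mm
m = ρ·(πd²/4)·L = 8280 × 60.821×10⁻⁶ m² × 2.2368 m = 1.1265 kg
f_n = ½√(k/m) = 0.5·√(10301/1.1265) = 0.5·√(9144.6) = 47.814 Hz

47.8 Hz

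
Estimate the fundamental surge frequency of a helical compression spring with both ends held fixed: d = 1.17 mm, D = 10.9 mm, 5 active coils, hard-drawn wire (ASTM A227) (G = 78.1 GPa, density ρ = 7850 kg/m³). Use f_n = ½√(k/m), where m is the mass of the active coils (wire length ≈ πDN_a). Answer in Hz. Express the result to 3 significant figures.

699 Hz

k = Gd⁴/(8D³N_a) = (78.1×10³)(1.17⁴)/(8·10.9³·5) = 2.8252 N/mm = 2825.2 N/m
Wire length L = πDN_a = π·10.9·5 = 171.22 mm
m = ρ·(πd²/4)·L = 7850 × 1.0751×10⁻⁶ m² × 0.17122 m = 0.001445 kg
f_n = ½√(k/m) = 0.5·√(2825.2/0.001445) = 0.5·√(1.9551e+06) = 699.13 Hz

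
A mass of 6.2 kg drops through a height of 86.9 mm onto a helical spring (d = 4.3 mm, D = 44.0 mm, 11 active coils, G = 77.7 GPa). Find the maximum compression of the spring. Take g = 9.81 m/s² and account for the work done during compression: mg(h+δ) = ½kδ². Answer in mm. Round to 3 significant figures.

k = Gd⁴/(8D³N_a) = (77.7×10³)(4.3⁴)/(8·44.0³·11) = 3.5437 N/mm
W = mg = 6.2 × 9.81 = 60.822 N
½kδ² − Wδ − Wh = 0 → δ = (W + √(W² + 2kWh))/k
δ = (60.822 + √(3699.3 + 37459.7))/3.5437 = (60.822 + 202.88)/3.5437 = 74.414 mm

74.4 mm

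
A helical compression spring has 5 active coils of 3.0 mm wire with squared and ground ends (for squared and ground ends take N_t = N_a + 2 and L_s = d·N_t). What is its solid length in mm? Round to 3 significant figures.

squared and ground ends: N_t = N_a + 2 = 5 + 2 = 7
L_s = d·N_t = 3.0 × 7 = 21 mm

21.0 mm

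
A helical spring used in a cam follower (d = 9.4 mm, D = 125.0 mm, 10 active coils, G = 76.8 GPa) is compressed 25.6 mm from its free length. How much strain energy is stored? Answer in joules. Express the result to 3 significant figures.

k = Gd⁴/(8D³N_a) = (76.8×10³)(9.4⁴)/(8·125.0³·10) = 3.8375 N/mm
U = ½kδ² = 0.5 × 3.8375 × 25.6² = 1257.5 N·mm = 1.2575 J

1.26 J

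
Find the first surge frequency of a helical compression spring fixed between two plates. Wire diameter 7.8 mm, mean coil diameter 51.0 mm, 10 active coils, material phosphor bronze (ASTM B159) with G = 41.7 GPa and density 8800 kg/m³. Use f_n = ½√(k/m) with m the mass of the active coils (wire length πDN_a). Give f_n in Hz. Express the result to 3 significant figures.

k = Gd⁴/(8D³N_a) = (41.7×10³)(7.8⁴)/(8·51.0³·10) = 14.545 N/mm = 14545 N/m
Wire length L = πDN_a = π·51.0·10 = 1602.2 mm
m = ρ·(πd²/4)·L = 8800 × 47.784×10⁻⁶ m² × 1.6022 m = 0.67372 kg
f_n = ½√(k/m) = 0.5·√(14545/0.67372) = 0.5·√(21589) = 73.466 Hz

73.5 Hz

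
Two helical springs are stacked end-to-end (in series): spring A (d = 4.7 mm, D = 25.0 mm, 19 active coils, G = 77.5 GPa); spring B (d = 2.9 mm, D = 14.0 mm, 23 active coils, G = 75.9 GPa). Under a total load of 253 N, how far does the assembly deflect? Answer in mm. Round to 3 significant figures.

39.7 mm

k_A = Gd⁴/(8D³N_a) = (77.5×10³)(4.7⁴)/(8·25.0³·19) = 15.923 N/mm
k_B = Gd⁴/(8D³N_a) = (75.9×10³)(2.9⁴)/(8·14.0³·23) = 10.632 N/mm
Series: 1/k_eq = 1/15.923 + 1/10.632 = 0.15685; k_eq = 6.3754 N/mm
δ = F/k_eq = 253/6.3754 = 39.684 mm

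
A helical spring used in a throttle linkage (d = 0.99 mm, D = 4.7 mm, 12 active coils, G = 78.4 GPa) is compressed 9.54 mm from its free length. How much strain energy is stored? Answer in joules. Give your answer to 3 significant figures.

k = Gd⁴/(8D³N_a) = (78.4×10³)(0.99⁴)/(8·4.7³·12) = 7.556 N/mm
U = ½kδ² = 0.5 × 7.556 × 9.54² = 343.84 N·mm = 0.34384 J

0.344 J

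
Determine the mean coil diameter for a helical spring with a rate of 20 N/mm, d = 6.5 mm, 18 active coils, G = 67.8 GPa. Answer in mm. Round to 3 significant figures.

D = (Gd⁴/(8N_a·k))^(1/3) = (67.8×10³·6.5⁴/(8·18·20))^(1/3)
  = (42023.3)^(1/3) = 34.7667 mm

34.8 mm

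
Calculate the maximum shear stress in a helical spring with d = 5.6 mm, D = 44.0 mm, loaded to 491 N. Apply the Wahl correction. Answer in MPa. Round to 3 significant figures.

Spring index C = D/d = 44.0/5.6 = 7.8571
K_W = (4C−1)/(4C−4) + 0.615/C = 30.429/27.429 + 0.0783 = 1.1876
τ₀ = 8FD/(πd³) = 8·491·44.0/(π·5.6³) = 172832/551.71 = 313.26 MPa
τ_max = K·τ₀ = 1.1876 × 313.26 = 372.05 MPa

372 MPa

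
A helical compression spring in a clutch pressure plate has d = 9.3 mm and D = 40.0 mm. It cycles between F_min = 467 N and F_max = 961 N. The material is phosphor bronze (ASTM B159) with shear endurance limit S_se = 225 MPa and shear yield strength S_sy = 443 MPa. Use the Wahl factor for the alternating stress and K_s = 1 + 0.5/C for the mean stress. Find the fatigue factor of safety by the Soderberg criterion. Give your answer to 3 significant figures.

2.39

C = D/d = 40.0/9.3 = 4.3011; K_W = (4C−1)/(4C−4)+0.615/C = 1.3702; K_s = 1+0.5/C = 1.1162
F_a = (F_max−F_min)/2 = 247 N; F_m = (F_max+F_min)/2 = 714 N
τ_a = K_W·8F_aD/(πd³) = 1.3702 × 31.279 = 42.858 MPa
τ_m = K_s·8F_mD/(πd³) = 1.1162 × 90.417 = 100.93 MPa
Soderberg: 1/n_f = τ_a/S_se + τ_m/S_sy = 42.858/225 + 100.93/443 = 0.19048 + 0.22783 = 0.41831
n_f = 1/0.41831 = 2.391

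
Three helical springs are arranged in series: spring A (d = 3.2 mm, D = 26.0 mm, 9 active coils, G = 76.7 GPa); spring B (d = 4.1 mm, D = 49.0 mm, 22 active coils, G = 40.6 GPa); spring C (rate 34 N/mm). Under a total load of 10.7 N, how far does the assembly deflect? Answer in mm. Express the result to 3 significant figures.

21.3 mm

k_A = Gd⁴/(8D³N_a) = (76.7×10³)(3.2⁴)/(8·26.0³·9) = 6.3554 N/mm
k_B = Gd⁴/(8D³N_a) = (40.6×10³)(4.1⁴)/(8·49.0³·22) = 0.55406 N/mm
Series: 1/k_eq = 1/6.3554 + 1/0.55406 + 1/34 = 1.9916; k_eq = 0.50211 N/mm
δ = F/k_eq = 10.7/0.50211 = 21.31 mm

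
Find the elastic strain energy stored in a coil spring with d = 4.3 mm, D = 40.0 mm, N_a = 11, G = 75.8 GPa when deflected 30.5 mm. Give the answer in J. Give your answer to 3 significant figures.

k = Gd⁴/(8D³N_a) = (75.8×10³)(4.3⁴)/(8·40.0³·11) = 4.6013 N/mm
U = ½kδ² = 0.5 × 4.6013 × 30.5² = 2140.2 N·mm = 2.1402 J

2.14 J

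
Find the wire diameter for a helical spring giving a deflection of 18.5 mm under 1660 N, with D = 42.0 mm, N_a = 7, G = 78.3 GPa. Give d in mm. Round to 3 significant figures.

Required rate k = F/δ = 1660/18.5 = 89.73 N/mm
d = (8D³N_a·k / G)^(1/4) = (8·42.0³·7·89.73 / (78.3×10³))^0.25
  = (4754.6)^0.25 = 8.3038 mm

8.30 mm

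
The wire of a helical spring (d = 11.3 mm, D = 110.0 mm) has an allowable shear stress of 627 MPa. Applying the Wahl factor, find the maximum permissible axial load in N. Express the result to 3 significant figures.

2810 N

C = D/d = 110.0/11.3 = 9.7345
K_W = (4C−1)/(4C−4) + 0.615/C = 37.938/34.938 + 0.0632 = 1.1490
τ_max = K·8FD/(πd³) → F_max = τ_allow·πd³/(8DK)
F_max = 627·π·11.3³/(8·110.0·1.1490) = 2.8422e+06/1011.2 = 2810.8 N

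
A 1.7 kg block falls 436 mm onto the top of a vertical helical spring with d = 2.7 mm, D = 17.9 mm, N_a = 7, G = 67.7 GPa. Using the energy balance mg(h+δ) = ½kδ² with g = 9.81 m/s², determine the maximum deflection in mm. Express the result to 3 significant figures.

k = Gd⁴/(8D³N_a) = (67.7×10³)(2.7⁴)/(8·17.9³·7) = 11.202 N/mm
W = mg = 1.7 × 9.81 = 16.677 N
½kδ² − Wδ − Wh = 0 → δ = (W + √(W² + 2kWh))/k
δ = (16.677 + √(278.12 + 162904))/11.202 = (16.677 + 403.96)/11.202 = 37.55 mm

37.5 mm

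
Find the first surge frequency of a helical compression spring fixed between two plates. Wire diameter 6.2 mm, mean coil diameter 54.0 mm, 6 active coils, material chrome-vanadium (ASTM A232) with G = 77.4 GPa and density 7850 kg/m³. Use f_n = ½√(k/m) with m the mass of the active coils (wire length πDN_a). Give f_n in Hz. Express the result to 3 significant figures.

125 Hz

k = Gd⁴/(8D³N_a) = (77.4×10³)(6.2⁴)/(8·54.0³·6) = 15.132 N/mm = 15132 N/m
Wire length L = πDN_a = π·54.0·6 = 1017.9 mm
m = ρ·(πd²/4)·L = 7850 × 30.191×10⁻⁶ m² × 1.0179 m = 0.24123 kg
f_n = ½√(k/m) = 0.5·√(15132/0.24123) = 0.5·√(62726) = 125.23 Hz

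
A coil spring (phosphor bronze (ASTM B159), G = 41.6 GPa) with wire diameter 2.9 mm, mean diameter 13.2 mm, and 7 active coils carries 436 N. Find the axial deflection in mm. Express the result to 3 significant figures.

19.1 mm

k = Gd⁴/(8D³N_a) = (41.6×10³)(2.9⁴)/(8·13.2³·7) = 22.844 N/mm
δ = F/k = 436 / 22.844 = 19.086 mm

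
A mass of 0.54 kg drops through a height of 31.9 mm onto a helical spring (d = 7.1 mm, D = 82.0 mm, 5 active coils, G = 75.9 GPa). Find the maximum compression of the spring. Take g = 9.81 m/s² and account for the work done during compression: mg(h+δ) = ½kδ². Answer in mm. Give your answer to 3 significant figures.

k = Gd⁴/(8D³N_a) = (75.9×10³)(7.1⁴)/(8·82.0³·5) = 8.7453 N/mm
W = mg = 0.54 × 9.81 = 5.2974 N
½kδ² − Wδ − Wh = 0 → δ = (W + √(W² + 2kWh))/k
δ = (5.2974 + √(28.062 + 2955.68))/8.7453 = (5.2974 + 54.624)/8.7453 = 6.8518 mm

6.85 mm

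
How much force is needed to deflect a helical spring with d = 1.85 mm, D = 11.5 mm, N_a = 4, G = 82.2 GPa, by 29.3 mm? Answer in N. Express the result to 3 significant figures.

k = Gd⁴/(8D³N_a) = (82.2×10³)(1.85⁴)/(8·11.5³·4) = 19.784 N/mm
F = k·δ = 19.784 × 29.3 = 579.67 N

580 N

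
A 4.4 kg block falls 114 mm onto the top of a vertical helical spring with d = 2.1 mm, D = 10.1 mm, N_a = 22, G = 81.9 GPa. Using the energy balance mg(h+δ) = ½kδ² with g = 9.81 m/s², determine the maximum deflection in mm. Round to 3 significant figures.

k = Gd⁴/(8D³N_a) = (81.9×10³)(2.1⁴)/(8·10.1³·22) = 8.7838 N/mm
W = mg = 4.4 × 9.81 = 43.164 N
½kδ² − Wδ − Wh = 0 → δ = (W + √(W² + 2kWh))/k
δ = (43.164 + √(1863.1 + 86445.2))/8.7838 = (43.164 + 297.17)/8.7838 = 38.745 mm

38.7 mm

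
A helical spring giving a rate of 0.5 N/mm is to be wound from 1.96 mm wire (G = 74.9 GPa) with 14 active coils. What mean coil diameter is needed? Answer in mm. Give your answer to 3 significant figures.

27.0 mm

D = (Gd⁴/(8N_a·k))^(1/3) = (74.9×10³·1.96⁴/(8·14·0.5))^(1/3)
  = (19738.7)^(1/3) = 27.0254 mm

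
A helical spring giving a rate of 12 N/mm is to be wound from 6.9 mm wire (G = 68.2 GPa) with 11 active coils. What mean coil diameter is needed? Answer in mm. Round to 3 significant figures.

52.7 mm

D = (Gd⁴/(8N_a·k))^(1/3) = (68.2×10³·6.9⁴/(8·11·12))^(1/3)
  = (146392)^(1/3) = 52.7034 mm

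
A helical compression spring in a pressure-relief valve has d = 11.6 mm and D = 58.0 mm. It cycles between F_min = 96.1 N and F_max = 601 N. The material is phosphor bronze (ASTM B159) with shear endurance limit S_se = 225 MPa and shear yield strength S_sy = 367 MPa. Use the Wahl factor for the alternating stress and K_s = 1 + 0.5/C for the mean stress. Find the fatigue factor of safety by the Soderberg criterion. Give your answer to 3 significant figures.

C = D/d = 58.0/11.6 = 5.0000; K_W = (4C−1)/(4C−4)+0.615/C = 1.3105; K_s = 1+0.5/C = 1.1000
F_a = (F_max−F_min)/2 = 252.45 N; F_m = (F_max+F_min)/2 = 348.55 N
τ_a = K_W·8F_aD/(πd³) = 1.3105 × 23.887 = 31.304 MPa
τ_m = K_s·8F_mD/(πd³) = 1.1000 × 32.981 = 36.279 MPa
Soderberg: 1/n_f = τ_a/S_se + τ_m/S_sy = 31.304/225 + 36.279/367 = 0.13913 + 0.09885 = 0.23798
n_f = 1/0.23798 = 4.202

4.20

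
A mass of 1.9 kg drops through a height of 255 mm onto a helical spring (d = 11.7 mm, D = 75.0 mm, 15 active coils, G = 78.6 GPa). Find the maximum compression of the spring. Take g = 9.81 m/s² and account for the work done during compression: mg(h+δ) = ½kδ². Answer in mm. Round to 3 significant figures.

k = Gd⁴/(8D³N_a) = (78.6×10³)(11.7⁴)/(8·75.0³·15) = 29.094 N/mm
W = mg = 1.9 × 9.81 = 18.639 N
½kδ² − Wδ − Wh = 0 → δ = (W + √(W² + 2kWh))/k
δ = (18.639 + √(347.41 + 276563))/29.094 = (18.639 + 526.22)/29.094 = 18.728 mm

18.7 mm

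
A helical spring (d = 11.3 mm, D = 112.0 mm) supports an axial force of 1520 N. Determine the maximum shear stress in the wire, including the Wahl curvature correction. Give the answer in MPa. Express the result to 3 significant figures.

Spring index C = D/d = 112.0/11.3 = 9.9115
K_W = (4C−1)/(4C−4) + 0.615/C = 38.646/35.646 + 0.0620 = 1.1462
τ₀ = 8FD/(πd³) = 8·1520·112.0/(π·11.3³) = 1.36192e+06/4533 = 300.45 MPa
τ_max = K·τ₀ = 1.1462 × 300.45 = 344.37 MPa

344 MPa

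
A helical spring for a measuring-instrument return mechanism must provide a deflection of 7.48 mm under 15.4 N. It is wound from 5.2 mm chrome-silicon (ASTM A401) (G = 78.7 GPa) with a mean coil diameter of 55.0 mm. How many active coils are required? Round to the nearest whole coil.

21

Required rate k = F/δ = 15.4/7.48 = 2.0588 N/mm
N_a = Gd⁴/(8D³k) = (78.7×10³ × 5.2⁴)/(8 × 55.0³ × 2.0588)
    = 5.75424e+07 / 2.74029e+06 = 21 → 21 coils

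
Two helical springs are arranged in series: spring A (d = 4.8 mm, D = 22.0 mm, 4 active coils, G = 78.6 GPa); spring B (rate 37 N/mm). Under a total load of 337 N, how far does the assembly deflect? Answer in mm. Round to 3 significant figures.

k_A = Gd⁴/(8D³N_a) = (78.6×10³)(4.8⁴)/(8·22.0³·4) = 122.45 N/mm
Series: 1/k_eq = 1/122.45 + 1/37 = 0.035193; k_eq = 28.414 N/mm
δ = F/k_eq = 337/28.414 = 11.86 mm

11.9 mm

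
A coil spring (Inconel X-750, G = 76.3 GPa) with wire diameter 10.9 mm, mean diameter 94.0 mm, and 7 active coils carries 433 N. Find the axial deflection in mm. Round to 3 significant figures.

18.7 mm

k = Gd⁴/(8D³N_a) = (76.3×10³)(10.9⁴)/(8·94.0³·7) = 23.156 N/mm
δ = F/k = 433 / 23.156 = 18.699 mm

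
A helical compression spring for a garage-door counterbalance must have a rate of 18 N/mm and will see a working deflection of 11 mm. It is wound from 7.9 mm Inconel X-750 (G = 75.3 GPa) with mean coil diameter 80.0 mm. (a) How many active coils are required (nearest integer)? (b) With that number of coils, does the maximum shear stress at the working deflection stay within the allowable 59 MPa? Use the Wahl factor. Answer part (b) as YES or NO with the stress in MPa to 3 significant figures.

N_a = Gd⁴/(8D³k) = (75.3×10³)(7.9⁴)/(8·80.0³·18) = 3.978 → N_a = 4
Actual rate k = Gd⁴/(8D³·4) = 17.901 N/mm
Working load F = kδ = 17.901·11 = 196.91 N
C = 80.0/7.9 = 10.1266; K_W = (4C−1)/(4C−4)+0.615/C = 1.1429
τ_max = K_W·8FD/(πd³) = 1.1429·81.363 = 92.99 MPa
τ_max > 59 MPa → exceeds allowable

(a) 4 coils; (b) NO, τ_max = 93.0 MPa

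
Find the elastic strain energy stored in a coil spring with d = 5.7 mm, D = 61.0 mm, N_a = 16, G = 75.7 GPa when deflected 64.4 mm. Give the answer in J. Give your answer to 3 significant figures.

k = Gd⁴/(8D³N_a) = (75.7×10³)(5.7⁴)/(8·61.0³·16) = 2.7504 N/mm
U = ½kδ² = 0.5 × 2.7504 × 64.4² = 5703.4 N·mm = 5.7034 J

5.70 J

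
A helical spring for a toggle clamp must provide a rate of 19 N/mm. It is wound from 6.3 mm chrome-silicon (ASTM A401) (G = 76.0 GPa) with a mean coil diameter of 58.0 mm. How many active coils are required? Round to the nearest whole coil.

4

N_a = Gd⁴/(8D³k) = (76.0×10³ × 6.3⁴)/(8 × 58.0³ × 19)
    = 1.19723e+08 / 2.9657e+07 = 4.037 → 4 coils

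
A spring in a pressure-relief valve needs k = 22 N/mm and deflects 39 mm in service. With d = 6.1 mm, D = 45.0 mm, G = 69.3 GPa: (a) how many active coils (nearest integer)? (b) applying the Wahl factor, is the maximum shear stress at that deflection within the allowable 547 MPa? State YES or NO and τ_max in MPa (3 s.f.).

(a) 6 coils; (b) YES, τ_max = 519 MPa

N_a = Gd⁴/(8D³k) = (69.3×10³)(6.1⁴)/(8·45.0³·22) = 5.983 → N_a = 6
Actual rate k = Gd⁴/(8D³·6) = 21.937 N/mm
Working load F = kδ = 21.937·39 = 855.54 N
C = 45.0/6.1 = 7.3770; K_W = (4C−1)/(4C−4)+0.615/C = 1.2010
τ_max = K_W·8FD/(πd³) = 1.2010·431.92 = 518.72 MPa
τ_max ≤ 547 MPa → acceptable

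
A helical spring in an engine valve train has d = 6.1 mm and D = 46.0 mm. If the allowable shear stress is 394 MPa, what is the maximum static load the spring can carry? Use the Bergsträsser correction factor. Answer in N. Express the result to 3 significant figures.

645 N

C = D/d = 46.0/6.1 = 7.5410
K_B = (4C+2)/(4C−3) = 32.164/27.164 = 1.1841
τ_max = K·8FD/(πd³) → F_max = τ_allow·πd³/(8DK)
F_max = 394·π·6.1³/(8·46.0·1.1841) = 2.8095e+05/435.74 = 644.78 N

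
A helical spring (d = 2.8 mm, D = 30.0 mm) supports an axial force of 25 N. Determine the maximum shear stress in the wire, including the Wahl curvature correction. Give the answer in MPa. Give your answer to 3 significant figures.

Spring index C = D/d = 30.0/2.8 = 10.7143
K_W = (4C−1)/(4C−4) + 0.615/C = 41.857/38.857 + 0.0574 = 1.1346
τ₀ = 8FD/(πd³) = 8·25·30.0/(π·2.8³) = 6000/68.964 = 87.002 MPa
τ_max = K·τ₀ = 1.1346 × 87.002 = 98.713 MPa

98.7 MPa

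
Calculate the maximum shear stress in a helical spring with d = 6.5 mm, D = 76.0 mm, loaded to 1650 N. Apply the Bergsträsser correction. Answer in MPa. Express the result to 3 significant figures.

Spring index C = D/d = 76.0/6.5 = 11.6923
K_B = (4C+2)/(4C−3) = 48.769/43.769 = 1.1142
τ₀ = 8FD/(πd³) = 8·1650·76.0/(π·6.5³) = 1.0032e+06/862.76 = 1162.8 MPa
τ_max = K·τ₀ = 1.1142 × 1162.8 = 1295.6 MPa

1300 MPa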